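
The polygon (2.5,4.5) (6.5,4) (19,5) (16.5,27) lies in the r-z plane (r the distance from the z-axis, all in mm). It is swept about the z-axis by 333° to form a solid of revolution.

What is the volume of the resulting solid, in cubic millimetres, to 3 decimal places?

Volume = 13685.681 mm³

Profile (r,z), 4 vertices: (2.5,4.5) (6.5,4) (19,5) (16.5,27)
edge 0: (2.5,4.5)→(6.5,4)  cross = 2.5·4 − 6.5·4.5 = -19.2500; (r_i+r_j)·cross = 9·-19.2500 = -173.2500
edge 1: (6.5,4)→(19,5)  cross = 6.5·5 − 19·4 = -43.5000; (r_i+r_j)·cross = 25.5·-43.5000 = -1109.2500
edge 2: (19,5)→(16.5,27)  cross = 19·27 − 16.5·5 = 430.5000; (r_i+r_j)·cross = 35.5·430.5000 = 15282.7500
edge 3: (16.5,27)→(2.5,4.5)  cross = 16.5·4.5 − 2.5·27 = 6.7500; (r_i+r_j)·cross = 19·6.7500 = 128.2500
Σcross = 374.5000 → A = |Σcross|/2 = 187.2500 mm²
Σ(r_i+r_j)·cross = 14128.5000 → first moment M = |Σ|/6 = 2354.7500
R_c = M/A = 2354.7500/187.2500 = 12.5754 mm
θ = 333° = 5.811946 rad
V = θ·R_c·A = 5.811946·12.5754·187.2500 = 13685.681 mm³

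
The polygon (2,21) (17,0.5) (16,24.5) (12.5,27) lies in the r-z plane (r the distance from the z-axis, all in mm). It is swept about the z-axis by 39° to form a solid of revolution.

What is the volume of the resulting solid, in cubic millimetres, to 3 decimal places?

Profile (r,z), 4 vertices: (2,21) (17,0.5) (16,24.5) (12.5,27)
edge 0: (2,21)→(17,0.5)  cross = 2·0.5 − 17·21 = -356.0000; (r_i+r_j)·cross = 19·-356.0000 = -6764.0000
edge 1: (17,0.5)→(16,24.5)  cross = 17·24.5 − 16·0.5 = 408.5000; (r_i+r_j)·cross = 33·408.5000 = 13480.5000
edge 2: (16,24.5)→(12.5,27)  cross = 16·27 − 12.5·24.5 = 125.7500; (r_i+r_j)·cross = 28.5·125.7500 = 3583.8750
edge 3: (12.5,27)→(2,21)  cross = 12.5·21 − 2·27 = 208.5000; (r_i+r_j)·cross = 14.5·208.5000 = 3023.2500
Σcross = 386.7500 → A = |Σcross|/2 = 193.3750 mm²
Σ(r_i+r_j)·cross = 13323.6250 → first moment M = |Σ|/6 = 2220.6042
R_c = M/A = 2220.6042/193.3750 = 11.4834 mm
θ = 39° = 0.680678 rad
V = θ·R_c·A = 0.680678·11.4834·193.3750 = 1511.517 mm³

Volume = 1511.517 mm³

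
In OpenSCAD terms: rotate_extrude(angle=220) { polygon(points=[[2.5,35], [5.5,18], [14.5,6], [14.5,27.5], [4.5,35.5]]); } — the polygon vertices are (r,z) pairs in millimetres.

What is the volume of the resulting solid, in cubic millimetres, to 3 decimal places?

Profile (r,z), 5 vertices: (2.5,35) (5.5,18) (14.5,6) (14.5,27.5) (4.5,35.5)
edge 0: (2.5,35)→(5.5,18)  cross = 2.5·18 − 5.5·35 = -147.5000; (r_i+r_j)·cross = 8·-147.5000 = -1180.0000
edge 1: (5.5,18)→(14.5,6)  cross = 5.5·6 − 14.5·18 = -228.0000; (r_i+r_j)·cross = 20·-228.0000 = -4560.0000
edge 2: (14.5,6)→(14.5,27.5)  cross = 14.5·27.5 − 14.5·6 = 311.7500; (r_i+r_j)·cross = 29·311.7500 = 9040.7500
edge 3: (14.5,27.5)→(4.5,35.5)  cross = 14.5·35.5 − 4.5·27.5 = 391.0000; (r_i+r_j)·cross = 19·391.0000 = 7429.0000
edge 4: (4.5,35.5)→(2.5,35)  cross = 4.5·35 − 2.5·35.5 = 68.7500; (r_i+r_j)·cross = 7·68.7500 = 481.2500
Σcross = 396.0000 → A = |Σcross|/2 = 198.0000 mm²
Σ(r_i+r_j)·cross = 11211.0000 → first moment M = |Σ|/6 = 1868.5000
R_c = M/A = 1868.5000/198.0000 = 9.4369 mm
θ = 220° = 3.839724 rad
V = θ·R_c·A = 3.839724·9.4369·198.0000 = 7174.525 mm³

Volume = 7174.525 mm³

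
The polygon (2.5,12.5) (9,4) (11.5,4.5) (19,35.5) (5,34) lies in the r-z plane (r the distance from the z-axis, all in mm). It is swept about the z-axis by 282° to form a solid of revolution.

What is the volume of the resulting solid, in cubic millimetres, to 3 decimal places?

Volume = 16100.634 mm³

Profile (r,z), 5 vertices: (2.5,12.5) (9,4) (11.5,4.5) (19,35.5) (5,34)
edge 0: (2.5,12.5)→(9,4)  cross = 2.5·4 − 9·12.5 = -102.5000; (r_i+r_j)·cross = 11.5·-102.5000 = -1178.7500
edge 1: (9,4)→(11.5,4.5)  cross = 9·4.5 − 11.5·4 = -5.5000; (r_i+r_j)·cross = 20.5·-5.5000 = -112.7500
edge 2: (11.5,4.5)→(19,35.5)  cross = 11.5·35.5 − 19·4.5 = 322.7500; (r_i+r_j)·cross = 30.5·322.7500 = 9843.8750
edge 3: (19,35.5)→(5,34)  cross = 19·34 − 5·35.5 = 468.5000; (r_i+r_j)·cross = 24·468.5000 = 11244.0000
edge 4: (5,34)→(2.5,12.5)  cross = 5·12.5 − 2.5·34 = -22.5000; (r_i+r_j)·cross = 7.5·-22.5000 = -168.7500
Σcross = 660.7500 → A = |Σcross|/2 = 330.3750 mm²
Σ(r_i+r_j)·cross = 19627.6250 → first moment M = |Σ|/6 = 3271.2708
R_c = M/A = 3271.2708/330.3750 = 9.9017 mm
θ = 282° = 4.921828 rad
V = θ·R_c·A = 4.921828·9.9017·330.3750 = 16100.634 mm³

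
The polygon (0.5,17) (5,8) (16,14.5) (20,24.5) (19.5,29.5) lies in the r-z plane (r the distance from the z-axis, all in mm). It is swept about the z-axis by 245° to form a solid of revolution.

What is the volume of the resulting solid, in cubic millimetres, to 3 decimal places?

Profile (r,z), 5 vertices: (0.5,17) (5,8) (16,14.5) (20,24.5) (19.5,29.5)
edge 0: (0.5,17)→(5,8)  cross = 0.5·8 − 5·17 = -81.0000; (r_i+r_j)·cross = 5.5·-81.0000 = -445.5000
edge 1: (5,8)→(16,14.5)  cross = 5·14.5 − 16·8 = -55.5000; (r_i+r_j)·cross = 21·-55.5000 = -1165.5000
edge 2: (16,14.5)→(20,24.5)  cross = 16·24.5 − 20·14.5 = 102.0000; (r_i+r_j)·cross = 36·102.0000 = 3672.0000
edge 3: (20,24.5)→(19.5,29.5)  cross = 20·29.5 − 19.5·24.5 = 112.2500; (r_i+r_j)·cross = 39.5·112.2500 = 4433.8750
edge 4: (19.5,29.5)→(0.5,17)  cross = 19.5·17 − 0.5·29.5 = 316.7500; (r_i+r_j)·cross = 20·316.7500 = 6335.0000
Σcross = 394.5000 → A = |Σcross|/2 = 197.2500 mm²
Σ(r_i+r_j)·cross = 12829.8750 → first moment M = |Σ|/6 = 2138.3125
R_c = M/A = 2138.3125/197.2500 = 10.8406 mm
θ = 245° = 4.276057 rad
V = θ·R_c·A = 4.276057·10.8406·197.2500 = 9143.545 mm³

Volume = 9143.545 mm³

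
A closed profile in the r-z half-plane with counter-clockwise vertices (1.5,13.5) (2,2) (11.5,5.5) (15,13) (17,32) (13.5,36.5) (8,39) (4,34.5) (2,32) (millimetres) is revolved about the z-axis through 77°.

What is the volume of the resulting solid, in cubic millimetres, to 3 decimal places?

Volume = 5001.337 mm³

Profile (r,z), 9 vertices: (1.5,13.5) (2,2) (11.5,5.5) (15,13) (17,32) (13.5,36.5) (8,39) (4,34.5) (2,32)
edge 0: (1.5,13.5)→(2,2)  cross = 1.5·2 − 2·13.5 = -24.0000; (r_i+r_j)·cross = 3.5·-24.0000 = -84.0000
edge 1: (2,2)→(11.5,5.5)  cross = 2·5.5 − 11.5·2 = -12.0000; (r_i+r_j)·cross = 13.5·-12.0000 = -162.0000
edge 2: (11.5,5.5)→(15,13)  cross = 11.5·13 − 15·5.5 = 67.0000; (r_i+r_j)·cross = 26.5·67.0000 = 1775.5000
edge 3: (15,13)→(17,32)  cross = 15·32 − 17·13 = 259.0000; (r_i+r_j)·cross = 32·259.0000 = 8288.0000
edge 4: (17,32)→(13.5,36.5)  cross = 17·36.5 − 13.5·32 = 188.5000; (r_i+r_j)·cross = 30.5·188.5000 = 5749.2500
edge 5: (13.5,36.5)→(8,39)  cross = 13.5·39 − 8·36.5 = 234.5000; (r_i+r_j)·cross = 21.5·234.5000 = 5041.7500
edge 6: (8,39)→(4,34.5)  cross = 8·34.5 − 4·39 = 120.0000; (r_i+r_j)·cross = 12·120.0000 = 1440.0000
edge 7: (4,34.5)→(2,32)  cross = 4·32 − 2·34.5 = 59.0000; (r_i+r_j)·cross = 6·59.0000 = 354.0000
edge 8: (2,32)→(1.5,13.5)  cross = 2·13.5 − 1.5·32 = -21.0000; (r_i+r_j)·cross = 3.5·-21.0000 = -73.5000
Σcross = 871.0000 → A = |Σcross|/2 = 435.5000 mm²
Σ(r_i+r_j)·cross = 22329.0000 → first moment M = |Σ|/6 = 3721.5000
R_c = M/A = 3721.5000/435.5000 = 8.5454 mm
θ = 77° = 1.343904 rad
V = θ·R_c·A = 1.343904·8.5454·435.5000 = 5001.337 mm³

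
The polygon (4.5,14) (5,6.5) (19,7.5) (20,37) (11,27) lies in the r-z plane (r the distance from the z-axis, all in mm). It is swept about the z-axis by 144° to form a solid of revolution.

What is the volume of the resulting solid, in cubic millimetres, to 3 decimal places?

Profile (r,z), 5 vertices: (4.5,14) (5,6.5) (19,7.5) (20,37) (11,27)
edge 0: (4.5,14)→(5,6.5)  cross = 4.5·6.5 − 5·14 = -40.7500; (r_i+r_j)·cross = 9.5·-40.7500 = -387.1250
edge 1: (5,6.5)→(19,7.5)  cross = 5·7.5 − 19·6.5 = -86.0000; (r_i+r_j)·cross = 24·-86.0000 = -2064.0000
edge 2: (19,7.5)→(20,37)  cross = 19·37 − 20·7.5 = 553.0000; (r_i+r_j)·cross = 39·553.0000 = 21567.0000
edge 3: (20,37)→(11,27)  cross = 20·27 − 11·37 = 133.0000; (r_i+r_j)·cross = 31·133.0000 = 4123.0000
edge 4: (11,27)→(4.5,14)  cross = 11·14 − 4.5·27 = 32.5000; (r_i+r_j)·cross = 15.5·32.5000 = 503.7500
Σcross = 591.7500 → A = |Σcross|/2 = 295.8750 mm²
Σ(r_i+r_j)·cross = 23742.6250 → first moment M = |Σ|/6 = 3957.1042
R_c = M/A = 3957.1042/295.8750 = 13.3742 mm
θ = 144° = 2.513274 rad
V = θ·R_c·A = 2.513274·13.3742·295.8750 = 9945.288 mm³

Volume = 9945.288 mm³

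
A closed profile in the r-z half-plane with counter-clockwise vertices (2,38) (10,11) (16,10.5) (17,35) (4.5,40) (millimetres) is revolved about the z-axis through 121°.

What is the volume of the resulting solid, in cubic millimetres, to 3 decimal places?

Profile (r,z), 5 vertices: (2,38) (10,11) (16,10.5) (17,35) (4.5,40)
edge 0: (2,38)→(10,11)  cross = 2·11 − 10·38 = -358.0000; (r_i+r_j)·cross = 12·-358.0000 = -4296.0000
edge 1: (10,11)→(16,10.5)  cross = 10·10.5 − 16·11 = -71.0000; (r_i+r_j)·cross = 26·-71.0000 = -1846.0000
edge 2: (16,10.5)→(17,35)  cross = 16·35 − 17·10.5 = 381.5000; (r_i+r_j)·cross = 33·381.5000 = 12589.5000
edge 3: (17,35)→(4.5,40)  cross = 17·40 − 4.5·35 = 522.5000; (r_i+r_j)·cross = 21.5·522.5000 = 11233.7500
edge 4: (4.5,40)→(2,38)  cross = 4.5·38 − 2·40 = 91.0000; (r_i+r_j)·cross = 6.5·91.0000 = 591.5000
Σcross = 566.0000 → A = |Σcross|/2 = 283.0000 mm²
Σ(r_i+r_j)·cross = 18272.7500 → first moment M = |Σ|/6 = 3045.4583
R_c = M/A = 3045.4583/283.0000 = 10.7613 mm
θ = 121° = 2.111848 rad
V = θ·R_c·A = 2.111848·10.7613·283.0000 = 6431.546 mm³

Volume = 6431.546 mm³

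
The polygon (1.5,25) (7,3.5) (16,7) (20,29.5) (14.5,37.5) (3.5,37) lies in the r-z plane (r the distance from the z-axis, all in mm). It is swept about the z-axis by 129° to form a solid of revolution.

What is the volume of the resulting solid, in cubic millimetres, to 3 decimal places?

Volume = 10852.202 mm³

Profile (r,z), 6 vertices: (1.5,25) (7,3.5) (16,7) (20,29.5) (14.5,37.5) (3.5,37)
edge 0: (1.5,25)→(7,3.5)  cross = 1.5·3.5 − 7·25 = -169.7500; (r_i+r_j)·cross = 8.5·-169.7500 = -1442.8750
edge 1: (7,3.5)→(16,7)  cross = 7·7 − 16·3.5 = -7.0000; (r_i+r_j)·cross = 23·-7.0000 = -161.0000
edge 2: (16,7)→(20,29.5)  cross = 16·29.5 − 20·7 = 332.0000; (r_i+r_j)·cross = 36·332.0000 = 11952.0000
edge 3: (20,29.5)→(14.5,37.5)  cross = 20·37.5 − 14.5·29.5 = 322.2500; (r_i+r_j)·cross = 34.5·322.2500 = 11117.6250
edge 4: (14.5,37.5)→(3.5,37)  cross = 14.5·37 − 3.5·37.5 = 405.2500; (r_i+r_j)·cross = 18·405.2500 = 7294.5000
edge 5: (3.5,37)→(1.5,25)  cross = 3.5·25 − 1.5·37 = 32.0000; (r_i+r_j)·cross = 5·32.0000 = 160.0000
Σcross = 914.7500 → A = |Σcross|/2 = 457.3750 mm²
Σ(r_i+r_j)·cross = 28920.2500 → first moment M = |Σ|/6 = 4820.0417
R_c = M/A = 4820.0417/457.3750 = 10.5385 mm
θ = 129° = 2.251475 rad
V = θ·R_c·A = 2.251475·10.5385·457.3750 = 10852.202 mm³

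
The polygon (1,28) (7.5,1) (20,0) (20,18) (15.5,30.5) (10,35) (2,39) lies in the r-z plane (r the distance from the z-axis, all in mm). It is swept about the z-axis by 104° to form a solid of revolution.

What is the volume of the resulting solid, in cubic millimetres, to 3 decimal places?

Volume = 10216.605 mm³

Profile (r,z), 7 vertices: (1,28) (7.5,1) (20,0) (20,18) (15.5,30.5) (10,35) (2,39)
edge 0: (1,28)→(7.5,1)  cross = 1·1 − 7.5·28 = -209.0000; (r_i+r_j)·cross = 8.5·-209.0000 = -1776.5000
edge 1: (7.5,1)→(20,0)  cross = 7.5·0 − 20·1 = -20.0000; (r_i+r_j)·cross = 27.5·-20.0000 = -550.0000
edge 2: (20,0)→(20,18)  cross = 20·18 − 20·0 = 360.0000; (r_i+r_j)·cross = 40·360.0000 = 14400.0000
edge 3: (20,18)→(15.5,30.5)  cross = 20·30.5 − 15.5·18 = 331.0000; (r_i+r_j)·cross = 35.5·331.0000 = 11750.5000
edge 4: (15.5,30.5)→(10,35)  cross = 15.5·35 − 10·30.5 = 237.5000; (r_i+r_j)·cross = 25.5·237.5000 = 6056.2500
edge 5: (10,35)→(2,39)  cross = 10·39 − 2·35 = 320.0000; (r_i+r_j)·cross = 12·320.0000 = 3840.0000
edge 6: (2,39)→(1,28)  cross = 2·28 − 1·39 = 17.0000; (r_i+r_j)·cross = 3·17.0000 = 51.0000
Σcross = 1036.5000 → A = |Σcross|/2 = 518.2500 mm²
Σ(r_i+r_j)·cross = 33771.2500 → first moment M = |Σ|/6 = 5628.5417
R_c = M/A = 5628.5417/518.2500 = 10.8607 mm
θ = 104° = 1.815142 rad
V = θ·R_c·A = 1.815142·10.8607·518.2500 = 10216.605 mm³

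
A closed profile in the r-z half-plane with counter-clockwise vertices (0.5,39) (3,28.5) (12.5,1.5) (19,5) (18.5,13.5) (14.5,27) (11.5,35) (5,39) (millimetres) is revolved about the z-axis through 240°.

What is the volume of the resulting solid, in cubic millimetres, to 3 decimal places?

Volume = 15381.936 mm³

Profile (r,z), 8 vertices: (0.5,39) (3,28.5) (12.5,1.5) (19,5) (18.5,13.5) (14.5,27) (11.5,35) (5,39)
edge 0: (0.5,39)→(3,28.5)  cross = 0.5·28.5 − 3·39 = -102.7500; (r_i+r_j)·cross = 3.5·-102.7500 = -359.6250
edge 1: (3,28.5)→(12.5,1.5)  cross = 3·1.5 − 12.5·28.5 = -351.7500; (r_i+r_j)·cross = 15.5·-351.7500 = -5452.1250
edge 2: (12.5,1.5)→(19,5)  cross = 12.5·5 − 19·1.5 = 34.0000; (r_i+r_j)·cross = 31.5·34.0000 = 1071.0000
edge 3: (19,5)→(18.5,13.5)  cross = 19·13.5 − 18.5·5 = 164.0000; (r_i+r_j)·cross = 37.5·164.0000 = 6150.0000
edge 4: (18.5,13.5)→(14.5,27)  cross = 18.5·27 − 14.5·13.5 = 303.7500; (r_i+r_j)·cross = 33·303.7500 = 10023.7500
edge 5: (14.5,27)→(11.5,35)  cross = 14.5·35 − 11.5·27 = 197.0000; (r_i+r_j)·cross = 26·197.0000 = 5122.0000
edge 6: (11.5,35)→(5,39)  cross = 11.5·39 − 5·35 = 273.5000; (r_i+r_j)·cross = 16.5·273.5000 = 4512.7500
edge 7: (5,39)→(0.5,39)  cross = 5·39 − 0.5·39 = 175.5000; (r_i+r_j)·cross = 5.5·175.5000 = 965.2500
Σcross = 693.2500 → A = |Σcross|/2 = 346.6250 mm²
Σ(r_i+r_j)·cross = 22033.0000 → first moment M = |Σ|/6 = 3672.1667
R_c = M/A = 3672.1667/346.6250 = 10.5941 mm
θ = 240° = 4.188790 rad
V = θ·R_c·A = 4.188790·10.5941·346.6250 = 15381.936 mm³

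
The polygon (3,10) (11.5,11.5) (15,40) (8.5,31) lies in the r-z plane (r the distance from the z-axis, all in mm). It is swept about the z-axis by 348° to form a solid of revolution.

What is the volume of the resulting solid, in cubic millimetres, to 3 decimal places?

Profile (r,z), 4 vertices: (3,10) (11.5,11.5) (15,40) (8.5,31)
edge 0: (3,10)→(11.5,11.5)  cross = 3·11.5 − 11.5·10 = -80.5000; (r_i+r_j)·cross = 14.5·-80.5000 = -1167.2500
edge 1: (11.5,11.5)→(15,40)  cross = 11.5·40 − 15·11.5 = 287.5000; (r_i+r_j)·cross = 26.5·287.5000 = 7618.7500
edge 2: (15,40)→(8.5,31)  cross = 15·31 − 8.5·40 = 125.0000; (r_i+r_j)·cross = 23.5·125.0000 = 2937.5000
edge 3: (8.5,31)→(3,10)  cross = 8.5·10 − 3·31 = -8.0000; (r_i+r_j)·cross = 11.5·-8.0000 = -92.0000
Σcross = 324.0000 → A = |Σcross|/2 = 162.0000 mm²
Σ(r_i+r_j)·cross = 9297.0000 → first moment M = |Σ|/6 = 1549.5000
R_c = M/A = 1549.5000/162.0000 = 9.5648 mm
θ = 348° = 6.073746 rad
V = θ·R_c·A = 6.073746·9.5648·162.0000 = 9411.269 mm³

Volume = 9411.269 mm³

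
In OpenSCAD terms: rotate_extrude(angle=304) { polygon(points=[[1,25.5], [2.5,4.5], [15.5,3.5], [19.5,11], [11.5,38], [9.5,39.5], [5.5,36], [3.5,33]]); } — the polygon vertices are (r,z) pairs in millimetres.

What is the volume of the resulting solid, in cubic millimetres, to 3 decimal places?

Profile (r,z), 8 vertices: (1,25.5) (2.5,4.5) (15.5,3.5) (19.5,11) (11.5,38) (9.5,39.5) (5.5,36) (3.5,33)
edge 0: (1,25.5)→(2.5,4.5)  cross = 1·4.5 − 2.5·25.5 = -59.2500; (r_i+r_j)·cross = 3.5·-59.2500 = -207.3750
edge 1: (2.5,4.5)→(15.5,3.5)  cross = 2.5·3.5 − 15.5·4.5 = -61.0000; (r_i+r_j)·cross = 18·-61.0000 = -1098.0000
edge 2: (15.5,3.5)→(19.5,11)  cross = 15.5·11 − 19.5·3.5 = 102.2500; (r_i+r_j)·cross = 35·102.2500 = 3578.7500
edge 3: (19.5,11)→(11.5,38)  cross = 19.5·38 − 11.5·11 = 614.5000; (r_i+r_j)·cross = 31·614.5000 = 19049.5000
edge 4: (11.5,38)→(9.5,39.5)  cross = 11.5·39.5 − 9.5·38 = 93.2500; (r_i+r_j)·cross = 21·93.2500 = 1958.2500
edge 5: (9.5,39.5)→(5.5,36)  cross = 9.5·36 − 5.5·39.5 = 124.7500; (r_i+r_j)·cross = 15·124.7500 = 1871.2500
edge 6: (5.5,36)→(3.5,33)  cross = 5.5·33 − 3.5·36 = 55.5000; (r_i+r_j)·cross = 9·55.5000 = 499.5000
edge 7: (3.5,33)→(1,25.5)  cross = 3.5·25.5 − 1·33 = 56.2500; (r_i+r_j)·cross = 4.5·56.2500 = 253.1250
Σcross = 926.2500 → A = |Σcross|/2 = 463.1250 mm²
Σ(r_i+r_j)·cross = 25905.0000 → first moment M = |Σ|/6 = 4317.5000
R_c = M/A = 4317.5000/463.1250 = 9.3225 mm
θ = 304° = 5.305801 rad
V = θ·R_c·A = 5.305801·9.3225·463.1250 = 22907.795 mm³

Volume = 22907.795 mm³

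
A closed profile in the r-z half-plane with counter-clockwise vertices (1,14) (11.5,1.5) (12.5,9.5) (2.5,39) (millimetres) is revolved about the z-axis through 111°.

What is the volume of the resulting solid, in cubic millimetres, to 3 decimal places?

Volume = 2299.109 mm³

Profile (r,z), 4 vertices: (1,14) (11.5,1.5) (12.5,9.5) (2.5,39)
edge 0: (1,14)→(11.5,1.5)  cross = 1·1.5 − 11.5·14 = -159.5000; (r_i+r_j)·cross = 12.5·-159.5000 = -1993.7500
edge 1: (11.5,1.5)→(12.5,9.5)  cross = 11.5·9.5 − 12.5·1.5 = 90.5000; (r_i+r_j)·cross = 24·90.5000 = 2172.0000
edge 2: (12.5,9.5)→(2.5,39)  cross = 12.5·39 − 2.5·9.5 = 463.7500; (r_i+r_j)·cross = 15·463.7500 = 6956.2500
edge 3: (2.5,39)→(1,14)  cross = 2.5·14 − 1·39 = -4.0000; (r_i+r_j)·cross = 3.5·-4.0000 = -14.0000
Σcross = 390.7500 → A = |Σcross|/2 = 195.3750 mm²
Σ(r_i+r_j)·cross = 7120.5000 → first moment M = |Σ|/6 = 1186.7500
R_c = M/A = 1186.7500/195.3750 = 6.0742 mm
θ = 111° = 1.937315 rad
V = θ·R_c·A = 1.937315·6.0742·195.3750 = 2299.109 mm³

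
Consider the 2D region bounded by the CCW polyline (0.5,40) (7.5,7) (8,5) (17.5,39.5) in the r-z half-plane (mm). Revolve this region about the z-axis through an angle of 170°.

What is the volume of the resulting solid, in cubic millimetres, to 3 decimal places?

Volume = 7621.635 mm³

Profile (r,z), 4 vertices: (0.5,40) (7.5,7) (8,5) (17.5,39.5)
edge 0: (0.5,40)→(7.5,7)  cross = 0.5·7 − 7.5·40 = -296.5000; (r_i+r_j)·cross = 8·-296.5000 = -2372.0000
edge 1: (7.5,7)→(8,5)  cross = 7.5·5 − 8·7 = -18.5000; (r_i+r_j)·cross = 15.5·-18.5000 = -286.7500
edge 2: (8,5)→(17.5,39.5)  cross = 8·39.5 − 17.5·5 = 228.5000; (r_i+r_j)·cross = 25.5·228.5000 = 5826.7500
edge 3: (17.5,39.5)→(0.5,40)  cross = 17.5·40 − 0.5·39.5 = 680.2500; (r_i+r_j)·cross = 18·680.2500 = 12244.5000
Σcross = 593.7500 → A = |Σcross|/2 = 296.8750 mm²
Σ(r_i+r_j)·cross = 15412.5000 → first moment M = |Σ|/6 = 2568.7500
R_c = M/A = 2568.7500/296.8750 = 8.6526 mm
θ = 170° = 2.967060 rad
V = θ·R_c·A = 2.967060·8.6526·296.8750 = 7621.635 mm³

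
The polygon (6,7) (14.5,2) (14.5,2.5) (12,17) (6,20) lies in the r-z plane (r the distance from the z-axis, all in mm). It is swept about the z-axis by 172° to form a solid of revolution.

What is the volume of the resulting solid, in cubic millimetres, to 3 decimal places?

Profile (r,z), 5 vertices: (6,7) (14.5,2) (14.5,2.5) (12,17) (6,20)
edge 0: (6,7)→(14.5,2)  cross = 6·2 − 14.5·7 = -89.5000; (r_i+r_j)·cross = 20.5·-89.5000 = -1834.7500
edge 1: (14.5,2)→(14.5,2.5)  cross = 14.5·2.5 − 14.5·2 = 7.2500; (r_i+r_j)·cross = 29·7.2500 = 210.2500
edge 2: (14.5,2.5)→(12,17)  cross = 14.5·17 − 12·2.5 = 216.5000; (r_i+r_j)·cross = 26.5·216.5000 = 5737.2500
edge 3: (12,17)→(6,20)  cross = 12·20 − 6·17 = 138.0000; (r_i+r_j)·cross = 18·138.0000 = 2484.0000
edge 4: (6,20)→(6,7)  cross = 6·7 − 6·20 = -78.0000; (r_i+r_j)·cross = 12·-78.0000 = -936.0000
Σcross = 194.2500 → A = |Σcross|/2 = 97.1250 mm²
Σ(r_i+r_j)·cross = 5660.7500 → first moment M = |Σ|/6 = 943.4583
R_c = M/A = 943.4583/97.1250 = 9.7139 mm
θ = 172° = 3.001966 rad
V = θ·R_c·A = 3.001966·9.7139·97.1250 = 2832.230 mm³

Volume = 2832.230 mm³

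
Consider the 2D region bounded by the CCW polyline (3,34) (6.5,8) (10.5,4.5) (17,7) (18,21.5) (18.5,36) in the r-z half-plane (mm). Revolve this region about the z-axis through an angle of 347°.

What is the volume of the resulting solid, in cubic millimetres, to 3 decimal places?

Volume = 26075.746 mm³

Profile (r,z), 6 vertices: (3,34) (6.5,8) (10.5,4.5) (17,7) (18,21.5) (18.5,36)
edge 0: (3,34)→(6.5,8)  cross = 3·8 − 6.5·34 = -197.0000; (r_i+r_j)·cross = 9.5·-197.0000 = -1871.5000
edge 1: (6.5,8)→(10.5,4.5)  cross = 6.5·4.5 − 10.5·8 = -54.7500; (r_i+r_j)·cross = 17·-54.7500 = -930.7500
edge 2: (10.5,4.5)→(17,7)  cross = 10.5·7 − 17·4.5 = -3.0000; (r_i+r_j)·cross = 27.5·-3.0000 = -82.5000
edge 3: (17,7)→(18,21.5)  cross = 17·21.5 − 18·7 = 239.5000; (r_i+r_j)·cross = 35·239.5000 = 8382.5000
edge 4: (18,21.5)→(18.5,36)  cross = 18·36 − 18.5·21.5 = 250.2500; (r_i+r_j)·cross = 36.5·250.2500 = 9134.1250
edge 5: (18.5,36)→(3,34)  cross = 18.5·34 − 3·36 = 521.0000; (r_i+r_j)·cross = 21.5·521.0000 = 11201.5000
Σcross = 756.0000 → A = |Σcross|/2 = 378.0000 mm²
Σ(r_i+r_j)·cross = 25833.3750 → first moment M = |Σ|/6 = 4305.5625
R_c = M/A = 4305.5625/378.0000 = 11.3904 mm
θ = 347° = 6.056293 rad
V = θ·R_c·A = 6.056293·11.3904·378.0000 = 26075.746 mm³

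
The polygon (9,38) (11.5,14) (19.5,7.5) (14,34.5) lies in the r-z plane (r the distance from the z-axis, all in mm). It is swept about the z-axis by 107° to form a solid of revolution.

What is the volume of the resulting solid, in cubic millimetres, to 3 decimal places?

Volume = 3719.248 mm³

Profile (r,z), 4 vertices: (9,38) (11.5,14) (19.5,7.5) (14,34.5)
edge 0: (9,38)→(11.5,14)  cross = 9·14 − 11.5·38 = -311.0000; (r_i+r_j)·cross = 20.5·-311.0000 = -6375.5000
edge 1: (11.5,14)→(19.5,7.5)  cross = 11.5·7.5 − 19.5·14 = -186.7500; (r_i+r_j)·cross = 31·-186.7500 = -5789.2500
edge 2: (19.5,7.5)→(14,34.5)  cross = 19.5·34.5 − 14·7.5 = 567.7500; (r_i+r_j)·cross = 33.5·567.7500 = 19019.6250
edge 3: (14,34.5)→(9,38)  cross = 14·38 − 9·34.5 = 221.5000; (r_i+r_j)·cross = 23·221.5000 = 5094.5000
Σcross = 291.5000 → A = |Σcross|/2 = 145.7500 mm²
Σ(r_i+r_j)·cross = 11949.3750 → first moment M = |Σ|/6 = 1991.5625
R_c = M/A = 1991.5625/145.7500 = 13.6642 mm
θ = 107° = 1.867502 rad
V = θ·R_c·A = 1.867502·13.6642·145.7500 = 3719.248 mm³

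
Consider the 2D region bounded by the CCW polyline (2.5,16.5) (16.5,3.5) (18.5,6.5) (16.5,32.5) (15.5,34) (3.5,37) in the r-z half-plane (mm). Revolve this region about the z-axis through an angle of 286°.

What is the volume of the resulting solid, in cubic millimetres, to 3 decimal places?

Volume = 19991.525 mm³

Profile (r,z), 6 vertices: (2.5,16.5) (16.5,3.5) (18.5,6.5) (16.5,32.5) (15.5,34) (3.5,37)
edge 0: (2.5,16.5)→(16.5,3.5)  cross = 2.5·3.5 − 16.5·16.5 = -263.5000; (r_i+r_j)·cross = 19·-263.5000 = -5006.5000
edge 1: (16.5,3.5)→(18.5,6.5)  cross = 16.5·6.5 − 18.5·3.5 = 42.5000; (r_i+r_j)·cross = 35·42.5000 = 1487.5000
edge 2: (18.5,6.5)→(16.5,32.5)  cross = 18.5·32.5 − 16.5·6.5 = 494.0000; (r_i+r_j)·cross = 35·494.0000 = 17290.0000
edge 3: (16.5,32.5)→(15.5,34)  cross = 16.5·34 − 15.5·32.5 = 57.2500; (r_i+r_j)·cross = 32·57.2500 = 1832.0000
edge 4: (15.5,34)→(3.5,37)  cross = 15.5·37 − 3.5·34 = 454.5000; (r_i+r_j)·cross = 19·454.5000 = 8635.5000
edge 5: (3.5,37)→(2.5,16.5)  cross = 3.5·16.5 − 2.5·37 = -34.7500; (r_i+r_j)·cross = 6·-34.7500 = -208.5000
Σcross = 750.0000 → A = |Σcross|/2 = 375.0000 mm²
Σ(r_i+r_j)·cross = 24030.0000 → first moment M = |Σ|/6 = 4005.0000
R_c = M/A = 4005.0000/375.0000 = 10.6800 mm
θ = 286° = 4.991642 rad
V = θ·R_c·A = 4.991642·10.6800·375.0000 = 19991.525 mm³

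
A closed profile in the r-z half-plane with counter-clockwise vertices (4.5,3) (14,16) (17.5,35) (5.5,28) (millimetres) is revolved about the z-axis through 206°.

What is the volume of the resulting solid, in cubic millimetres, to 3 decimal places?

Volume = 7740.550 mm³

Profile (r,z), 4 vertices: (4.5,3) (14,16) (17.5,35) (5.5,28)
edge 0: (4.5,3)→(14,16)  cross = 4.5·16 − 14·3 = 30.0000; (r_i+r_j)·cross = 18.5·30.0000 = 555.0000
edge 1: (14,16)→(17.5,35)  cross = 14·35 − 17.5·16 = 210.0000; (r_i+r_j)·cross = 31.5·210.0000 = 6615.0000
edge 2: (17.5,35)→(5.5,28)  cross = 17.5·28 − 5.5·35 = 297.5000; (r_i+r_j)·cross = 23·297.5000 = 6842.5000
edge 3: (5.5,28)→(4.5,3)  cross = 5.5·3 − 4.5·28 = -109.5000; (r_i+r_j)·cross = 10·-109.5000 = -1095.0000
Σcross = 428.0000 → A = |Σcross|/2 = 214.0000 mm²
Σ(r_i+r_j)·cross = 12917.5000 → first moment M = |Σ|/6 = 2152.9167
R_c = M/A = 2152.9167/214.0000 = 10.0604 mm
θ = 206° = 3.595378 rad
V = θ·R_c·A = 3.595378·10.0604·214.0000 = 7740.550 mm³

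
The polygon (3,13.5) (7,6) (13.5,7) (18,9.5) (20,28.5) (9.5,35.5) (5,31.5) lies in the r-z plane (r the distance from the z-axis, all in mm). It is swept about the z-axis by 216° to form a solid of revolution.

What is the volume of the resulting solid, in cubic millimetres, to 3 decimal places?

Volume = 15978.847 mm³

Profile (r,z), 7 vertices: (3,13.5) (7,6) (13.5,7) (18,9.5) (20,28.5) (9.5,35.5) (5,31.5)
edge 0: (3,13.5)→(7,6)  cross = 3·6 − 7·13.5 = -76.5000; (r_i+r_j)·cross = 10·-76.5000 = -765.0000
edge 1: (7,6)→(13.5,7)  cross = 7·7 − 13.5·6 = -32.0000; (r_i+r_j)·cross = 20.5·-32.0000 = -656.0000
edge 2: (13.5,7)→(18,9.5)  cross = 13.5·9.5 − 18·7 = 2.2500; (r_i+r_j)·cross = 31.5·2.2500 = 70.8750
edge 3: (18,9.5)→(20,28.5)  cross = 18·28.5 − 20·9.5 = 323.0000; (r_i+r_j)·cross = 38·323.0000 = 12274.0000
edge 4: (20,28.5)→(9.5,35.5)  cross = 20·35.5 − 9.5·28.5 = 439.2500; (r_i+r_j)·cross = 29.5·439.2500 = 12957.8750
edge 5: (9.5,35.5)→(5,31.5)  cross = 9.5·31.5 − 5·35.5 = 121.7500; (r_i+r_j)·cross = 14.5·121.7500 = 1765.3750
edge 6: (5,31.5)→(3,13.5)  cross = 5·13.5 − 3·31.5 = -27.0000; (r_i+r_j)·cross = 8·-27.0000 = -216.0000
Σcross = 750.7500 → A = |Σcross|/2 = 375.3750 mm²
Σ(r_i+r_j)·cross = 25431.1250 → first moment M = |Σ|/6 = 4238.5208
R_c = M/A = 4238.5208/375.3750 = 11.2914 mm
θ = 216° = 3.769911 rad
V = θ·R_c·A = 3.769911·11.2914·375.3750 = 15978.847 mm³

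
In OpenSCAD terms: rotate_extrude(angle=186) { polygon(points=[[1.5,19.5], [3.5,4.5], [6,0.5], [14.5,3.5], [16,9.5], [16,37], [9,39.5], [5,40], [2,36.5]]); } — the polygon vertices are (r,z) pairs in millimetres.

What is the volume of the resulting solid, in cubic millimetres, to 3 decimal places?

Profile (r,z), 9 vertices: (1.5,19.5) (3.5,4.5) (6,0.5) (14.5,3.5) (16,9.5) (16,37) (9,39.5) (5,40) (2,36.5)
edge 0: (1.5,19.5)→(3.5,4.5)  cross = 1.5·4.5 − 3.5·19.5 = -61.5000; (r_i+r_j)·cross = 5·-61.5000 = -307.5000
edge 1: (3.5,4.5)→(6,0.5)  cross = 3.5·0.5 − 6·4.5 = -25.2500; (r_i+r_j)·cross = 9.5·-25.2500 = -239.8750
edge 2: (6,0.5)→(14.5,3.5)  cross = 6·3.5 − 14.5·0.5 = 13.7500; (r_i+r_j)·cross = 20.5·13.7500 = 281.8750
edge 3: (14.5,3.5)→(16,9.5)  cross = 14.5·9.5 − 16·3.5 = 81.7500; (r_i+r_j)·cross = 30.5·81.7500 = 2493.3750
edge 4: (16,9.5)→(16,37)  cross = 16·37 − 16·9.5 = 440.0000; (r_i+r_j)·cross = 32·440.0000 = 14080.0000
edge 5: (16,37)→(9,39.5)  cross = 16·39.5 − 9·37 = 299.0000; (r_i+r_j)·cross = 25·299.0000 = 7475.0000
edge 6: (9,39.5)→(5,40)  cross = 9·40 − 5·39.5 = 162.5000; (r_i+r_j)·cross = 14·162.5000 = 2275.0000
edge 7: (5,40)→(2,36.5)  cross = 5·36.5 − 2·40 = 102.5000; (r_i+r_j)·cross = 7·102.5000 = 717.5000
edge 8: (2,36.5)→(1.5,19.5)  cross = 2·19.5 − 1.5·36.5 = -15.7500; (r_i+r_j)·cross = 3.5·-15.7500 = -55.1250
Σcross = 997.0000 → A = |Σcross|/2 = 498.5000 mm²
Σ(r_i+r_j)·cross = 26720.2500 → first moment M = |Σ|/6 = 4453.3750
R_c = M/A = 4453.3750/498.5000 = 8.9336 mm
θ = 186° = 3.246312 rad
V = θ·R_c·A = 3.246312·8.9336·498.5000 = 14457.047 mm³

Volume = 14457.047 mm³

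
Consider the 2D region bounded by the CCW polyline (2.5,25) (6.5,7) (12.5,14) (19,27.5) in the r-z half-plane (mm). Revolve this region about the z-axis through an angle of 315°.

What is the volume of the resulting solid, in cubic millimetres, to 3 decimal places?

Profile (r,z), 4 vertices: (2.5,25) (6.5,7) (12.5,14) (19,27.5)
edge 0: (2.5,25)→(6.5,7)  cross = 2.5·7 − 6.5·25 = -145.0000; (r_i+r_j)·cross = 9·-145.0000 = -1305.0000
edge 1: (6.5,7)→(12.5,14)  cross = 6.5·14 − 12.5·7 = 3.5000; (r_i+r_j)·cross = 19·3.5000 = 66.5000
edge 2: (12.5,14)→(19,27.5)  cross = 12.5·27.5 − 19·14 = 77.7500; (r_i+r_j)·cross = 31.5·77.7500 = 2449.1250
edge 3: (19,27.5)→(2.5,25)  cross = 19·25 − 2.5·27.5 = 406.2500; (r_i+r_j)·cross = 21.5·406.2500 = 8734.3750
Σcross = 342.5000 → A = |Σcross|/2 = 171.2500 mm²
Σ(r_i+r_j)·cross = 9945.0000 → first moment M = |Σ|/6 = 1657.5000
R_c = M/A = 1657.5000/171.2500 = 9.6788 mm
θ = 315° = 5.497787 rad
V = θ·R_c·A = 5.497787·9.6788·171.2500 = 9112.582 mm³

Volume = 9112.582 mm³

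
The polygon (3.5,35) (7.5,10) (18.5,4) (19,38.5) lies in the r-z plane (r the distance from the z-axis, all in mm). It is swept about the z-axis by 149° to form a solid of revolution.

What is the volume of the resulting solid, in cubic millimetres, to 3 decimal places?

Volume = 12680.886 mm³

Profile (r,z), 4 vertices: (3.5,35) (7.5,10) (18.5,4) (19,38.5)
edge 0: (3.5,35)→(7.5,10)  cross = 3.5·10 − 7.5·35 = -227.5000; (r_i+r_j)·cross = 11·-227.5000 = -2502.5000
edge 1: (7.5,10)→(18.5,4)  cross = 7.5·4 − 18.5·10 = -155.0000; (r_i+r_j)·cross = 26·-155.0000 = -4030.0000
edge 2: (18.5,4)→(19,38.5)  cross = 18.5·38.5 − 19·4 = 636.2500; (r_i+r_j)·cross = 37.5·636.2500 = 23859.3750
edge 3: (19,38.5)→(3.5,35)  cross = 19·35 − 3.5·38.5 = 530.2500; (r_i+r_j)·cross = 22.5·530.2500 = 11930.6250
Σcross = 784.0000 → A = |Σcross|/2 = 392.0000 mm²
Σ(r_i+r_j)·cross = 29257.5000 → first moment M = |Σ|/6 = 4876.2500
R_c = M/A = 4876.2500/392.0000 = 12.4394 mm
θ = 149° = 2.600541 rad
V = θ·R_c·A = 2.600541·12.4394·392.0000 = 12680.886 mm³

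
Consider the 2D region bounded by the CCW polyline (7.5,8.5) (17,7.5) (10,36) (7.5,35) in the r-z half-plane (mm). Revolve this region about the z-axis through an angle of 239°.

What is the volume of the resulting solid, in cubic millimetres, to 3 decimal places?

Profile (r,z), 4 vertices: (7.5,8.5) (17,7.5) (10,36) (7.5,35)
edge 0: (7.5,8.5)→(17,7.5)  cross = 7.5·7.5 − 17·8.5 = -88.2500; (r_i+r_j)·cross = 24.5·-88.2500 = -2162.1250
edge 1: (17,7.5)→(10,36)  cross = 17·36 − 10·7.5 = 537.0000; (r_i+r_j)·cross = 27·537.0000 = 14499.0000
edge 2: (10,36)→(7.5,35)  cross = 10·35 − 7.5·36 = 80.0000; (r_i+r_j)·cross = 17.5·80.0000 = 1400.0000
edge 3: (7.5,35)→(7.5,8.5)  cross = 7.5·8.5 − 7.5·35 = -198.7500; (r_i+r_j)·cross = 15·-198.7500 = -2981.2500
Σcross = 330.0000 → A = |Σcross|/2 = 165.0000 mm²
Σ(r_i+r_j)·cross = 10755.6250 → first moment M = |Σ|/6 = 1792.6042
R_c = M/A = 1792.6042/165.0000 = 10.8643 mm
θ = 239° = 4.171337 rad
V = θ·R_c·A = 4.171337·10.8643·165.0000 = 7477.556 mm³

Volume = 7477.556 mm³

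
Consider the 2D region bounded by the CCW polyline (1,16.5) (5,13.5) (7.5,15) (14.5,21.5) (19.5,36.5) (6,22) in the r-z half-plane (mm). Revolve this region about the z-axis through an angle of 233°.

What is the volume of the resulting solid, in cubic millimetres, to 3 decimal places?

Volume = 5187.902 mm³

Profile (r,z), 6 vertices: (1,16.5) (5,13.5) (7.5,15) (14.5,21.5) (19.5,36.5) (6,22)
edge 0: (1,16.5)→(5,13.5)  cross = 1·13.5 − 5·16.5 = -69.0000; (r_i+r_j)·cross = 6·-69.0000 = -414.0000
edge 1: (5,13.5)→(7.5,15)  cross = 5·15 − 7.5·13.5 = -26.2500; (r_i+r_j)·cross = 12.5·-26.2500 = -328.1250
edge 2: (7.5,15)→(14.5,21.5)  cross = 7.5·21.5 − 14.5·15 = -56.2500; (r_i+r_j)·cross = 22·-56.2500 = -1237.5000
edge 3: (14.5,21.5)→(19.5,36.5)  cross = 14.5·36.5 − 19.5·21.5 = 110.0000; (r_i+r_j)·cross = 34·110.0000 = 3740.0000
edge 4: (19.5,36.5)→(6,22)  cross = 19.5·22 − 6·36.5 = 210.0000; (r_i+r_j)·cross = 25.5·210.0000 = 5355.0000
edge 5: (6,22)→(1,16.5)  cross = 6·16.5 − 1·22 = 77.0000; (r_i+r_j)·cross = 7·77.0000 = 539.0000
Σcross = 245.5000 → A = |Σcross|/2 = 122.7500 mm²
Σ(r_i+r_j)·cross = 7654.3750 → first moment M = |Σ|/6 = 1275.7292
R_c = M/A = 1275.7292/122.7500 = 10.3929 mm
θ = 233° = 4.066617 rad
V = θ·R_c·A = 4.066617·10.3929·122.7500 = 5187.902 mm³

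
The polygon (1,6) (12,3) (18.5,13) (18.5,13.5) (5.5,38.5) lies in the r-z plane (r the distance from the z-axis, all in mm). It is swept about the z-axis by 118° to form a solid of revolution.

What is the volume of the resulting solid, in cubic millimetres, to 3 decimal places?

Volume = 6105.268 mm³

Profile (r,z), 5 vertices: (1,6) (12,3) (18.5,13) (18.5,13.5) (5.5,38.5)
edge 0: (1,6)→(12,3)  cross = 1·3 − 12·6 = -69.0000; (r_i+r_j)·cross = 13·-69.0000 = -897.0000
edge 1: (12,3)→(18.5,13)  cross = 12·13 − 18.5·3 = 100.5000; (r_i+r_j)·cross = 30.5·100.5000 = 3065.2500
edge 2: (18.5,13)→(18.5,13.5)  cross = 18.5·13.5 − 18.5·13 = 9.2500; (r_i+r_j)·cross = 37·9.2500 = 342.2500
edge 3: (18.5,13.5)→(5.5,38.5)  cross = 18.5·38.5 − 5.5·13.5 = 638.0000; (r_i+r_j)·cross = 24·638.0000 = 15312.0000
edge 4: (5.5,38.5)→(1,6)  cross = 5.5·6 − 1·38.5 = -5.5000; (r_i+r_j)·cross = 6.5·-5.5000 = -35.7500
Σcross = 673.2500 → A = |Σcross|/2 = 336.6250 mm²
Σ(r_i+r_j)·cross = 17786.7500 → first moment M = |Σ|/6 = 2964.4583
R_c = M/A = 2964.4583/336.6250 = 8.8064 mm
θ = 118° = 2.059489 rad
V = θ·R_c·A = 2.059489·8.8064·336.6250 = 6105.268 mm³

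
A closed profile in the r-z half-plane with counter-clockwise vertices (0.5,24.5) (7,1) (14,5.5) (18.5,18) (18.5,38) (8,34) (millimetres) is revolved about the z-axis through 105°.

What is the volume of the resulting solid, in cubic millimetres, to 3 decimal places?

Profile (r,z), 6 vertices: (0.5,24.5) (7,1) (14,5.5) (18.5,18) (18.5,38) (8,34)
edge 0: (0.5,24.5)→(7,1)  cross = 0.5·1 − 7·24.5 = -171.0000; (r_i+r_j)·cross = 7.5·-171.0000 = -1282.5000
edge 1: (7,1)→(14,5.5)  cross = 7·5.5 − 14·1 = 24.5000; (r_i+r_j)·cross = 21·24.5000 = 514.5000
edge 2: (14,5.5)→(18.5,18)  cross = 14·18 − 18.5·5.5 = 150.2500; (r_i+r_j)·cross = 32.5·150.2500 = 4883.1250
edge 3: (18.5,18)→(18.5,38)  cross = 18.5·38 − 18.5·18 = 370.0000; (r_i+r_j)·cross = 37·370.0000 = 13690.0000
edge 4: (18.5,38)→(8,34)  cross = 18.5·34 − 8·38 = 325.0000; (r_i+r_j)·cross = 26.5·325.0000 = 8612.5000
edge 5: (8,34)→(0.5,24.5)  cross = 8·24.5 − 0.5·34 = 179.0000; (r_i+r_j)·cross = 8.5·179.0000 = 1521.5000
Σcross = 877.7500 → A = |Σcross|/2 = 438.8750 mm²
Σ(r_i+r_j)·cross = 27939.1250 → first moment M = |Σ|/6 = 4656.5208
R_c = M/A = 4656.5208/438.8750 = 10.6101 mm
θ = 105° = 1.832596 rad
V = θ·R_c·A = 1.832596·10.6101·438.8750 = 8533.520 mm³

Volume = 8533.520 mm³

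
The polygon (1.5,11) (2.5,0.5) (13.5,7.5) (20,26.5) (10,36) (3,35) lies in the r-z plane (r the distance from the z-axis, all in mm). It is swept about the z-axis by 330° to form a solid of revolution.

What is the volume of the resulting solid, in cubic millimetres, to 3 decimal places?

Volume = 22801.123 mm³

Profile (r,z), 6 vertices: (1.5,11) (2.5,0.5) (13.5,7.5) (20,26.5) (10,36) (3,35)
edge 0: (1.5,11)→(2.5,0.5)  cross = 1.5·0.5 − 2.5·11 = -26.7500; (r_i+r_j)·cross = 4·-26.7500 = -107.0000
edge 1: (2.5,0.5)→(13.5,7.5)  cross = 2.5·7.5 − 13.5·0.5 = 12.0000; (r_i+r_j)·cross = 16·12.0000 = 192.0000
edge 2: (13.5,7.5)→(20,26.5)  cross = 13.5·26.5 − 20·7.5 = 207.7500; (r_i+r_j)·cross = 33.5·207.7500 = 6959.6250
edge 3: (20,26.5)→(10,36)  cross = 20·36 − 10·26.5 = 455.0000; (r_i+r_j)·cross = 30·455.0000 = 13650.0000
edge 4: (10,36)→(3,35)  cross = 10·35 − 3·36 = 242.0000; (r_i+r_j)·cross = 13·242.0000 = 3146.0000
edge 5: (3,35)→(1.5,11)  cross = 3·11 − 1.5·35 = -19.5000; (r_i+r_j)·cross = 4.5·-19.5000 = -87.7500
Σcross = 870.5000 → A = |Σcross|/2 = 435.2500 mm²
Σ(r_i+r_j)·cross = 23752.8750 → first moment M = |Σ|/6 = 3958.8125
R_c = M/A = 3958.8125/435.2500 = 9.0955 mm
θ = 330° = 5.759587 rad
V = θ·R_c·A = 5.759587·9.0955·435.2500 = 22801.123 mm³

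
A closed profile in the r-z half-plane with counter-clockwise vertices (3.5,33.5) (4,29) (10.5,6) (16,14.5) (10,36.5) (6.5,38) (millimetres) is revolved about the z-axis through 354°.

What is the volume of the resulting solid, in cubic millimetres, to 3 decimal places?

Volume = 12147.378 mm³

Profile (r,z), 6 vertices: (3.5,33.5) (4,29) (10.5,6) (16,14.5) (10,36.5) (6.5,38)
edge 0: (3.5,33.5)→(4,29)  cross = 3.5·29 − 4·33.5 = -32.5000; (r_i+r_j)·cross = 7.5·-32.5000 = -243.7500
edge 1: (4,29)→(10.5,6)  cross = 4·6 − 10.5·29 = -280.5000; (r_i+r_j)·cross = 14.5·-280.5000 = -4067.2500
edge 2: (10.5,6)→(16,14.5)  cross = 10.5·14.5 − 16·6 = 56.2500; (r_i+r_j)·cross = 26.5·56.2500 = 1490.6250
edge 3: (16,14.5)→(10,36.5)  cross = 16·36.5 − 10·14.5 = 439.0000; (r_i+r_j)·cross = 26·439.0000 = 11414.0000
edge 4: (10,36.5)→(6.5,38)  cross = 10·38 − 6.5·36.5 = 142.7500; (r_i+r_j)·cross = 16.5·142.7500 = 2355.3750
edge 5: (6.5,38)→(3.5,33.5)  cross = 6.5·33.5 − 3.5·38 = 84.7500; (r_i+r_j)·cross = 10·84.7500 = 847.5000
Σcross = 409.7500 → A = |Σcross|/2 = 204.8750 mm²
Σ(r_i+r_j)·cross = 11796.5000 → first moment M = |Σ|/6 = 1966.0833
R_c = M/A = 1966.0833/204.8750 = 9.5965 mm
θ = 354° = 6.178466 rad
V = θ·R_c·A = 6.178466·9.5965·204.8750 = 12147.378 mm³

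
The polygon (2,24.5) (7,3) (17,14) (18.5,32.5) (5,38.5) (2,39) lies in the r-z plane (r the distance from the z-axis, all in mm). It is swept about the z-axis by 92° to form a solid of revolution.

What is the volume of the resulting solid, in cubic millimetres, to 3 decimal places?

Profile (r,z), 6 vertices: (2,24.5) (7,3) (17,14) (18.5,32.5) (5,38.5) (2,39)
edge 0: (2,24.5)→(7,3)  cross = 2·3 − 7·24.5 = -165.5000; (r_i+r_j)·cross = 9·-165.5000 = -1489.5000
edge 1: (7,3)→(17,14)  cross = 7·14 − 17·3 = 47.0000; (r_i+r_j)·cross = 24·47.0000 = 1128.0000
edge 2: (17,14)→(18.5,32.5)  cross = 17·32.5 − 18.5·14 = 293.5000; (r_i+r_j)·cross = 35.5·293.5000 = 10419.2500
edge 3: (18.5,32.5)→(5,38.5)  cross = 18.5·38.5 − 5·32.5 = 549.7500; (r_i+r_j)·cross = 23.5·549.7500 = 12919.1250
edge 4: (5,38.5)→(2,39)  cross = 5·39 − 2·38.5 = 118.0000; (r_i+r_j)·cross = 7·118.0000 = 826.0000
edge 5: (2,39)→(2,24.5)  cross = 2·24.5 − 2·39 = -29.0000; (r_i+r_j)·cross = 4·-29.0000 = -116.0000
Σcross = 813.7500 → A = |Σcross|/2 = 406.8750 mm²
Σ(r_i+r_j)·cross = 23686.8750 → first moment M = |Σ|/6 = 3947.8125
R_c = M/A = 3947.8125/406.8750 = 9.7028 mm
θ = 92° = 1.605703 rad
V = θ·R_c·A = 1.605703·9.7028·406.8750 = 6339.014 mm³

Volume = 6339.014 mm³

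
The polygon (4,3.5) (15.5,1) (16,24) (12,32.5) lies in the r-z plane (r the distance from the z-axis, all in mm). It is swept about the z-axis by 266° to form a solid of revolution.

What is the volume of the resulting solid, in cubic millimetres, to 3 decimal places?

Volume = 11855.688 mm³

Profile (r,z), 4 vertices: (4,3.5) (15.5,1) (16,24) (12,32.5)
edge 0: (4,3.5)→(15.5,1)  cross = 4·1 − 15.5·3.5 = -50.2500; (r_i+r_j)·cross = 19.5·-50.2500 = -979.8750
edge 1: (15.5,1)→(16,24)  cross = 15.5·24 − 16·1 = 356.0000; (r_i+r_j)·cross = 31.5·356.0000 = 11214.0000
edge 2: (16,24)→(12,32.5)  cross = 16·32.5 − 12·24 = 232.0000; (r_i+r_j)·cross = 28·232.0000 = 6496.0000
edge 3: (12,32.5)→(4,3.5)  cross = 12·3.5 − 4·32.5 = -88.0000; (r_i+r_j)·cross = 16·-88.0000 = -1408.0000
Σcross = 449.7500 → A = |Σcross|/2 = 224.8750 mm²
Σ(r_i+r_j)·cross = 15322.1250 → first moment M = |Σ|/6 = 2553.6875
R_c = M/A = 2553.6875/224.8750 = 11.3560 mm
θ = 266° = 4.642576 rad
V = θ·R_c·A = 4.642576·11.3560·224.8750 = 11855.688 mm³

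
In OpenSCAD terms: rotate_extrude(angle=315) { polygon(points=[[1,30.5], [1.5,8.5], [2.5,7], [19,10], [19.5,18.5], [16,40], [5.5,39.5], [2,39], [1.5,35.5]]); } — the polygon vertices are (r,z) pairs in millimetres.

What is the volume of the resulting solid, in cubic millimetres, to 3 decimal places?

Profile (r,z), 9 vertices: (1,30.5) (1.5,8.5) (2.5,7) (19,10) (19.5,18.5) (16,40) (5.5,39.5) (2,39) (1.5,35.5)
edge 0: (1,30.5)→(1.5,8.5)  cross = 1·8.5 − 1.5·30.5 = -37.2500; (r_i+r_j)·cross = 2.5·-37.2500 = -93.1250
edge 1: (1.5,8.5)→(2.5,7)  cross = 1.5·7 − 2.5·8.5 = -10.7500; (r_i+r_j)·cross = 4·-10.7500 = -43.0000
edge 2: (2.5,7)→(19,10)  cross = 2.5·10 − 19·7 = -108.0000; (r_i+r_j)·cross = 21.5·-108.0000 = -2322.0000
edge 3: (19,10)→(19.5,18.5)  cross = 19·18.5 − 19.5·10 = 156.5000; (r_i+r_j)·cross = 38.5·156.5000 = 6025.2500
edge 4: (19.5,18.5)→(16,40)  cross = 19.5·40 − 16·18.5 = 484.0000; (r_i+r_j)·cross = 35.5·484.0000 = 17182.0000
edge 5: (16,40)→(5.5,39.5)  cross = 16·39.5 − 5.5·40 = 412.0000; (r_i+r_j)·cross = 21.5·412.0000 = 8858.0000
edge 6: (5.5,39.5)→(2,39)  cross = 5.5·39 − 2·39.5 = 135.5000; (r_i+r_j)·cross = 7.5·135.5000 = 1016.2500
edge 7: (2,39)→(1.5,35.5)  cross = 2·35.5 − 1.5·39 = 12.5000; (r_i+r_j)·cross = 3.5·12.5000 = 43.7500
edge 8: (1.5,35.5)→(1,30.5)  cross = 1.5·30.5 − 1·35.5 = 10.2500; (r_i+r_j)·cross = 2.5·10.2500 = 25.6250
Σcross = 1054.7500 → A = |Σcross|/2 = 527.3750 mm²
Σ(r_i+r_j)·cross = 30692.7500 → first moment M = |Σ|/6 = 5115.4583
R_c = M/A = 5115.4583/527.3750 = 9.6998 mm
θ = 315° = 5.497787 rad
V = θ·R_c·A = 5.497787·9.6998·527.3750 = 28123.701 mm³

Volume = 28123.701 mm³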